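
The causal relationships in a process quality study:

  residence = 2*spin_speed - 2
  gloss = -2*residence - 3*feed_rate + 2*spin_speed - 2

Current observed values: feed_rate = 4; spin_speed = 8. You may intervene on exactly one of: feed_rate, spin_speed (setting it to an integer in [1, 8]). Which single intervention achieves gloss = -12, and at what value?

Intervening on feed_rate: gloss = -3*feed_rate - 14. Reaching -12 requires feed_rate = -2/3, not an integer.
Intervening on spin_speed: with other inputs at their observed values, gloss = -2*spin_speed - 10. Solving for -12 gives spin_speed = 1, within [1, 8].

set spin_speed = 1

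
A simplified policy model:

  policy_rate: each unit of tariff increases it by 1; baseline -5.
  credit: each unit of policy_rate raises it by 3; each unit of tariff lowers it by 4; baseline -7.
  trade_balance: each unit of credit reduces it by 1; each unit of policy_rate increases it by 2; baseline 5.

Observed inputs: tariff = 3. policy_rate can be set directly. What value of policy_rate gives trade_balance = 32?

policy_rate = -8

Intervening on policy_rate fixes its value directly, overriding its dependence on tariff.
Substituting into the credit equation gives credit = 3*policy_rate - 19.
This gives trade_balance = -policy_rate + 24.
Solve -policy_rate + 24 = 32: policy_rate = (32 - 24) / -1 = -8.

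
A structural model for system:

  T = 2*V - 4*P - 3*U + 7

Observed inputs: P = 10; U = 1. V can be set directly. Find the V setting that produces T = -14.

V = 11

Substituting into the T equation gives T = 2*V - 36.
Solve 2*V - 36 = -14: V = (-14 + 36) / 2 = 11.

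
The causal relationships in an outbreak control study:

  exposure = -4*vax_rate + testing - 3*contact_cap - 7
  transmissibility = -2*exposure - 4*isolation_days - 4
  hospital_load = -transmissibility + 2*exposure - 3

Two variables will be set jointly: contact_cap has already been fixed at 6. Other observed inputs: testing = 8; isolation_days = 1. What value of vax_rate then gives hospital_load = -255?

vax_rate = 12

With contact_cap held at 6:
Substituting into the exposure equation gives exposure = -4*vax_rate - 17.
Substituting into the transmissibility equation gives transmissibility = 8*vax_rate + 26.
So hospital_load = -16*vax_rate - 63.
Solve -16*vax_rate - 63 = -255: vax_rate = (-255 + 63) / -16 = 12.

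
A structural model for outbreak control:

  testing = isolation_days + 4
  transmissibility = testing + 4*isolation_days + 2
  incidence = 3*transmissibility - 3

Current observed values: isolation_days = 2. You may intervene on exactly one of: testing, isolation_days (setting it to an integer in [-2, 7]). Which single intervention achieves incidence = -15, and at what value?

Intervening on testing: incidence = 3*testing + 27. Reaching -15 requires testing = -14, outside [-2, 7].
Intervening on isolation_days: with other inputs at their observed values, incidence = 15*isolation_days + 15. Solving for -15 gives isolation_days = -2, within [-2, 7].

set isolation_days = -2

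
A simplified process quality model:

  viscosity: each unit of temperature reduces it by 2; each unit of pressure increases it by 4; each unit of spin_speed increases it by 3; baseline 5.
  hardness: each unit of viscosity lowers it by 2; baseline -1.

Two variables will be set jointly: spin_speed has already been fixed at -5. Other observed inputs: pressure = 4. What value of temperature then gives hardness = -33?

With spin_speed held at -5:
Substituting into the viscosity equation gives viscosity = -2*temperature + 6.
Substituting into the hardness equation gives hardness = 4*temperature - 13.
Solve 4*temperature - 13 = -33: temperature = (-33 + 13) / 4 = -5.

temperature = -5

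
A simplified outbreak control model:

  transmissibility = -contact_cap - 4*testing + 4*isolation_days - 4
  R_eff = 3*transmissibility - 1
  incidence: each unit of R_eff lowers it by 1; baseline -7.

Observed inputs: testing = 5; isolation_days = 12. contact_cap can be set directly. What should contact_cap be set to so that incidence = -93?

Substituting into the transmissibility equation gives transmissibility = -contact_cap + 24.
This gives R_eff = -3*contact_cap + 71.
So incidence = 3*contact_cap - 78.
Solve 3*contact_cap - 78 = -93: contact_cap = (-93 + 78) / 3 = -5.

contact_cap = -5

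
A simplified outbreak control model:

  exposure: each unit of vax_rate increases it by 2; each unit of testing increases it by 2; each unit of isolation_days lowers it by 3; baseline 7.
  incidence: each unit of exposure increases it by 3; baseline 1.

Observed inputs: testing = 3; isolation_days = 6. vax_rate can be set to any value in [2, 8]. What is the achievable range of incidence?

Substituting into the exposure equation gives exposure = 2*vax_rate - 5.
Substituting into the incidence equation gives incidence = 6*vax_rate - 14.
Linear in vax_rate, so extremes are at the endpoints: vax_rate = 2 gives incidence = -2; vax_rate = 8 gives incidence = 34.

-2 to 34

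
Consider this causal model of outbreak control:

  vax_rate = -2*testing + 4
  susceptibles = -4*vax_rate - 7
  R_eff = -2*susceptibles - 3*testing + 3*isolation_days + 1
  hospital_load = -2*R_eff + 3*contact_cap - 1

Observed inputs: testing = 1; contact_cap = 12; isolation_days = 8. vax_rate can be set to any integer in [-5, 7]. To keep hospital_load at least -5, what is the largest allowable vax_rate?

Intervening on vax_rate fixes its value directly, overriding its dependence on testing.
Substituting into the R_eff equation gives R_eff = 8*vax_rate + 36.
Substituting into the hospital_load equation gives hospital_load = -16*vax_rate - 37.
Require -16*vax_rate - 37 ≥ -5, so vax_rate ≤ -2.
The largest integer in [-5, 7] satisfying this is -2.

vax_rate = -2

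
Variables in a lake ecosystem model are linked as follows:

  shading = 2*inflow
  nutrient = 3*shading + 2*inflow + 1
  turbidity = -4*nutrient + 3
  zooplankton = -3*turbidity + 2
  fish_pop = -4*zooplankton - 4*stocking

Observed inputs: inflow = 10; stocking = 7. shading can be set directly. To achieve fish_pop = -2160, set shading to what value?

shading = 8

Intervening on shading fixes its value directly, overriding its dependence on inflow.
Substituting into the nutrient equation gives nutrient = 3*shading + 21.
turbidity becomes -12*shading - 81.
zooplankton becomes 36*shading + 245.
Substituting into the fish_pop equation gives fish_pop = -144*shading - 1008.
Solve -144*shading - 1008 = -2160: shading = (-2160 + 1008) / -144 = 8.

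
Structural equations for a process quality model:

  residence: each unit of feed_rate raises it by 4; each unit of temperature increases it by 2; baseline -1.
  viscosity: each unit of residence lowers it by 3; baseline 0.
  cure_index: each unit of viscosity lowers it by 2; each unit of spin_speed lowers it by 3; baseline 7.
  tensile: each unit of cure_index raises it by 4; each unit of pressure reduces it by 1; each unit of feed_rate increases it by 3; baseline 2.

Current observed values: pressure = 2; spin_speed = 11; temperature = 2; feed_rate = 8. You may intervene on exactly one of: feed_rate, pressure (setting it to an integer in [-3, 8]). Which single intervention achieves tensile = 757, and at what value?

set pressure = 5

Intervening on feed_rate: tensile = 99*feed_rate - 32. Reaching 757 requires feed_rate = 263/33, not an integer.
Intervening on pressure: with other inputs at their observed values, tensile = -pressure + 762. Solving for 757 gives pressure = 5, within [-3, 8].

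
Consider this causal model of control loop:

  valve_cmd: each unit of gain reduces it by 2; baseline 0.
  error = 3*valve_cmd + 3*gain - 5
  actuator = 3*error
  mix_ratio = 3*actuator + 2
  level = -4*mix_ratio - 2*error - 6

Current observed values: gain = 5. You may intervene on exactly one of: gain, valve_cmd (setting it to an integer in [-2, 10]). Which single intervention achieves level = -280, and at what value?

set valve_cmd = -1

Intervening on gain: level = 114*gain + 176. Reaching -280 requires gain = -4, outside [-2, 10].
Intervening on valve_cmd: with other inputs at their observed values, level = -114*valve_cmd - 394. Solving for -280 gives valve_cmd = -1, within [-2, 10].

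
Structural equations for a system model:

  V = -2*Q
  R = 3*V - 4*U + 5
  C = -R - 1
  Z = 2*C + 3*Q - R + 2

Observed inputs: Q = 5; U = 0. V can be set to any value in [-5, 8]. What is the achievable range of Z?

-72 to 45

Intervening on V fixes its value directly, overriding its dependence on Q.
Substituting into the R equation gives R = 3*V + 5.
So C = -3*V - 6.
Substituting into the Z equation gives Z = -9*V.
Linear in V, so extremes are at the endpoints: V = -5 gives Z = 45; V = 8 gives Z = -72.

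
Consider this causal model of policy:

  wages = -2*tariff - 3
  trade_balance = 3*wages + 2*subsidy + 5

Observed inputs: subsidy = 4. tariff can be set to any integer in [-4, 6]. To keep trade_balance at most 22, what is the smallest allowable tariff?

Substituting into the trade_balance equation gives trade_balance = -6*tariff + 4.
Require -6*tariff + 4 ≤ 22, so tariff ≥ -3.
The smallest integer in [-4, 6] satisfying this is -3.

tariff = -3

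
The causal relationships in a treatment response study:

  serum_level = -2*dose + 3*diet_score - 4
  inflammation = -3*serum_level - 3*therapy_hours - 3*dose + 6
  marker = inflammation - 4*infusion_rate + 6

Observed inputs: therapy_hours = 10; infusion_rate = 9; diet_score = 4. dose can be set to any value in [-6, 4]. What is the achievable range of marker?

-96 to -66

Substituting into the serum_level equation gives serum_level = -2*dose + 8.
inflammation becomes 3*dose - 48.
Substituting into the marker equation gives marker = 3*dose - 78.
Linear in dose, so extremes are at the endpoints: dose = -6 gives marker = -96; dose = 4 gives marker = -66.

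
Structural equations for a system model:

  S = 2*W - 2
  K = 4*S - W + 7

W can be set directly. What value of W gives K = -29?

Substituting into the K equation gives K = 7*W - 1.
Solve 7*W - 1 = -29: W = (-29 + 1) / 7 = -4.

W = -4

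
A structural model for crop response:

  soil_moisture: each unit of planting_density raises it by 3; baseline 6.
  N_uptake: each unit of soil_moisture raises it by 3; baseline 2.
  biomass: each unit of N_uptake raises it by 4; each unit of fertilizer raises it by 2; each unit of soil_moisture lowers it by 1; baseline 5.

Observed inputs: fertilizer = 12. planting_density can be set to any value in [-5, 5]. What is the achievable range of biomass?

Substituting into the N_uptake equation gives N_uptake = 9*planting_density + 20.
This gives biomass = 33*planting_density + 103.
Linear in planting_density, so extremes are at the endpoints: planting_density = -5 gives biomass = -62; planting_density = 5 gives biomass = 268.

-62 to 268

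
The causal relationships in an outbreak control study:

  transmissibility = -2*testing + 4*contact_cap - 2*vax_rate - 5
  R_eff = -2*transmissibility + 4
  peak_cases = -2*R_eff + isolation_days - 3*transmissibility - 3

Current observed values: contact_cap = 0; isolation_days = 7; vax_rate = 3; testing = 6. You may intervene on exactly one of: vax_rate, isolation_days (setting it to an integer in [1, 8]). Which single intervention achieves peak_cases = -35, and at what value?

Intervening on vax_rate: with other inputs at their observed values, peak_cases = -2*vax_rate - 21. Solving for -35 gives vax_rate = 7, within [1, 8].
Intervening on isolation_days: peak_cases = isolation_days - 34. Reaching -35 requires isolation_days = -1, outside [1, 8].

set vax_rate = 7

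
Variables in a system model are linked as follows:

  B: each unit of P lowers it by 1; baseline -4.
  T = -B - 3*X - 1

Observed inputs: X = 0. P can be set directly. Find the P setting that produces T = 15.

P = 12

Substituting into the T equation gives T = P + 3.
Solve P + 3 = 15: P = (15 - 3) / 1 = 12.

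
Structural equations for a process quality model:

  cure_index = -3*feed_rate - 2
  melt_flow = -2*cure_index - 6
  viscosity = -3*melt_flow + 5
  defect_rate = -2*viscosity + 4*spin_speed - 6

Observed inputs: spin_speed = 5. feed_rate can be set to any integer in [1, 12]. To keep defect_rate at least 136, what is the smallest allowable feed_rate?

feed_rate = 4

Substituting into the melt_flow equation gives melt_flow = 6*feed_rate - 2.
viscosity becomes -18*feed_rate + 11.
So defect_rate = 36*feed_rate - 8.
Require 36*feed_rate - 8 ≥ 136, so feed_rate ≥ 4.
The smallest integer in [1, 12] satisfying this is 4.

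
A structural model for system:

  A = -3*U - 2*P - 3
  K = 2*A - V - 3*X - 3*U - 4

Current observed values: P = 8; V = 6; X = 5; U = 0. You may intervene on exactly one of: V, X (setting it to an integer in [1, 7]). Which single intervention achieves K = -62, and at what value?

Intervening on V: with other inputs at their observed values, K = -V - 57. Solving for -62 gives V = 5, within [1, 7].
Intervening on X: K = -3*X - 48. Reaching -62 requires X = 14/3, not an integer.

set V = 5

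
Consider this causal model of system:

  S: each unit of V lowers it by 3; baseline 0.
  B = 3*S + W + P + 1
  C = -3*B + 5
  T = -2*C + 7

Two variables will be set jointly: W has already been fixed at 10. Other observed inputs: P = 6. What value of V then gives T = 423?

V = -6

With W held at 10:
Substituting into the B equation gives B = -9*V + 17.
This gives C = 27*V - 46.
Substituting into the T equation gives T = -54*V + 99.
Solve -54*V + 99 = 423: V = (423 - 99) / -54 = -6.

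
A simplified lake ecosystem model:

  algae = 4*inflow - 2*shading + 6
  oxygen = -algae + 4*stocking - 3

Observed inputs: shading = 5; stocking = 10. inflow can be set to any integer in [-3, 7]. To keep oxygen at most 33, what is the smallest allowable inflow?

Substituting into the algae equation gives algae = 4*inflow - 4.
Substituting into the oxygen equation gives oxygen = -4*inflow + 41.
Require -4*inflow + 41 ≤ 33, so inflow ≥ 2.
The smallest integer in [-3, 7] satisfying this is 2.

inflow = 2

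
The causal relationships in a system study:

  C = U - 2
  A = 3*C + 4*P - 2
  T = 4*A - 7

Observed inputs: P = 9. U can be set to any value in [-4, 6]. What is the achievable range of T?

57 to 177

Substituting into the A equation gives A = 3*U + 28.
So T = 12*U + 105.
Linear in U, so extremes are at the endpoints: U = -4 gives T = 57; U = 6 gives T = 177.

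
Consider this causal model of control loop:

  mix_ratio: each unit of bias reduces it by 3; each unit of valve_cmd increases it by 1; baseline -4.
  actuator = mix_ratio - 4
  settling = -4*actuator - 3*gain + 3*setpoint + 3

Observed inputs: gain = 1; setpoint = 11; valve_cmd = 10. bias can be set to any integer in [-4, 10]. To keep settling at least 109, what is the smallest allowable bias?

bias = 7

Substituting into the mix_ratio equation gives mix_ratio = -3*bias + 6.
Substituting into the actuator equation gives actuator = -3*bias + 2.
So settling = 12*bias + 25.
Require 12*bias + 25 ≥ 109, so bias ≥ 7.
The smallest integer in [-4, 10] satisfying this is 7.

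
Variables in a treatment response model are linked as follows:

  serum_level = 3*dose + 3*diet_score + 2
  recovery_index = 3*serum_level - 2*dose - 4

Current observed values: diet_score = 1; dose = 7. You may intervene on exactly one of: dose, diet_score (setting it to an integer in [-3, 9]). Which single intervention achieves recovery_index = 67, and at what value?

set dose = 8

Intervening on dose: with other inputs at their observed values, recovery_index = 7*dose + 11. Solving for 67 gives dose = 8, within [-3, 9].
Intervening on diet_score: recovery_index = 9*diet_score + 51. Reaching 67 requires diet_score = 16/9, not an integer.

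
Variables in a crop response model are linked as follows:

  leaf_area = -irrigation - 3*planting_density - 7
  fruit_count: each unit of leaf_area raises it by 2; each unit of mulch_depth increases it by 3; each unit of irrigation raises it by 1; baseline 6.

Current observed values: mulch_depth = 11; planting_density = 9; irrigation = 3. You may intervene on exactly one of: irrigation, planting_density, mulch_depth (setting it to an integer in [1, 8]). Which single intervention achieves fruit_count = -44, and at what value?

Intervening on irrigation: fruit_count = -irrigation - 29. Reaching -44 requires irrigation = 15, outside [1, 8].
Intervening on planting_density: fruit_count = -6*planting_density + 22. Reaching -44 requires planting_density = 11, outside [1, 8].
Intervening on mulch_depth: with other inputs at their observed values, fruit_count = 3*mulch_depth - 65. Solving for -44 gives mulch_depth = 7, within [1, 8].

set mulch_depth = 7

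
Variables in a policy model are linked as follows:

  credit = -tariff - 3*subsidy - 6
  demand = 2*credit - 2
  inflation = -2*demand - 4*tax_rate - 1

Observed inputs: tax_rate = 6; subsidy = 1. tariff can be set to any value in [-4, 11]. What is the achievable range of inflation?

Substituting into the credit equation gives credit = -tariff - 9.
This gives demand = -2*tariff - 20.
Substituting into the inflation equation gives inflation = 4*tariff + 15.
Linear in tariff, so extremes are at the endpoints: tariff = -4 gives inflation = -1; tariff = 11 gives inflation = 59.

-1 to 59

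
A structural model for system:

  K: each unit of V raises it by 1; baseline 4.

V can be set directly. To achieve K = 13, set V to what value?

Solve V + 4 = 13: V = (13 - 4) / 1 = 9.

V = 9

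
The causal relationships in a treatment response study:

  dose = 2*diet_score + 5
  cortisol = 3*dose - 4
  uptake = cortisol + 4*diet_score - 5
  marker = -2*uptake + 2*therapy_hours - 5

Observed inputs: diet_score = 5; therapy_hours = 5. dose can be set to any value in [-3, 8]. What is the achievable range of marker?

Intervening on dose fixes its value directly, overriding its dependence on diet_score.
Substituting into the uptake equation gives uptake = 3*dose + 11.
Substituting into the marker equation gives marker = -6*dose - 17.
Linear in dose, so extremes are at the endpoints: dose = -3 gives marker = 1; dose = 8 gives marker = -65.

-65 to 1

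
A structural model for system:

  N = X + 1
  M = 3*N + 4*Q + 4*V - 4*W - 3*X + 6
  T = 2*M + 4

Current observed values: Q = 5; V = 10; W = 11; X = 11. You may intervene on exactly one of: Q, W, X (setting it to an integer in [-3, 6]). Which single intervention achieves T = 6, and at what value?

Intervening on Q: with other inputs at their observed values, T = 8*Q + 14. Solving for 6 gives Q = -1, within [-3, 6].
Intervening on W: T = -8*W + 142. Reaching 6 requires W = 17, outside [-3, 6].
Intervening on X: the paths from X to T cancel (net effect zero), leaving T = 54; 6 is unreachable this way.

set Q = -1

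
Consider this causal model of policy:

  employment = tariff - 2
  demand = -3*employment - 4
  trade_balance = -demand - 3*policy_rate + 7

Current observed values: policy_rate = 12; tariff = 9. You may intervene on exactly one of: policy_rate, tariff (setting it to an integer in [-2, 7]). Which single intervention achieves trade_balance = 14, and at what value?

Intervening on policy_rate: with other inputs at their observed values, trade_balance = -3*policy_rate + 32. Solving for 14 gives policy_rate = 6, within [-2, 7].
Intervening on tariff: trade_balance = 3*tariff - 31. Reaching 14 requires tariff = 15, outside [-2, 7].

set policy_rate = 6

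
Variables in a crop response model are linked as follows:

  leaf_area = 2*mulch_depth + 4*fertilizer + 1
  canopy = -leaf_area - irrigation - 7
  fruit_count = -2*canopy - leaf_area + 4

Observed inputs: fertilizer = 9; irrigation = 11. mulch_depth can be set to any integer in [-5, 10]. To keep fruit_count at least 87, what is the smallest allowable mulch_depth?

Substituting into the leaf_area equation gives leaf_area = 2*mulch_depth + 37.
So canopy = -2*mulch_depth - 55.
fruit_count becomes 2*mulch_depth + 77.
Require 2*mulch_depth + 77 ≥ 87, so mulch_depth ≥ 5.
The smallest integer in [-5, 10] satisfying this is 5.

mulch_depth = 5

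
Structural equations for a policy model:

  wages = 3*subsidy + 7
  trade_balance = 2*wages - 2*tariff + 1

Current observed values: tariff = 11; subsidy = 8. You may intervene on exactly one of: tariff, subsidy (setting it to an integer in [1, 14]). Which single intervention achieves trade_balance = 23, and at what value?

set subsidy = 5

Intervening on tariff: trade_balance = -2*tariff + 63. Reaching 23 requires tariff = 20, outside [1, 14].
Intervening on subsidy: with other inputs at their observed values, trade_balance = 6*subsidy - 7. Solving for 23 gives subsidy = 5, within [1, 14].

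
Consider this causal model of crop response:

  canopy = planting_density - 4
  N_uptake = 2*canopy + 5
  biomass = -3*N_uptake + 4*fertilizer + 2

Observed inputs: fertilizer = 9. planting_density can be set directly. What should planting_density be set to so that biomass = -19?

Substituting into the N_uptake equation gives N_uptake = 2*planting_density - 3.
Substituting into the biomass equation gives biomass = -6*planting_density + 47.
Solve -6*planting_density + 47 = -19: planting_density = (-19 - 47) / -6 = 11.

planting_density = 11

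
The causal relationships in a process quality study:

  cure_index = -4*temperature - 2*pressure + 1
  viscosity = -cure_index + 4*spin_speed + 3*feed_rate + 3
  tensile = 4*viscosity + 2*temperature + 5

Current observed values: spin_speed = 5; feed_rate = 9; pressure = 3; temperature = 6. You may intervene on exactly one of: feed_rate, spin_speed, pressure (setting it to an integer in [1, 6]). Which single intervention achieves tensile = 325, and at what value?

Intervening on feed_rate: tensile = 12*feed_rate + 225. Reaching 325 requires feed_rate = 25/3, not an integer.
Intervening on spin_speed: tensile = 16*spin_speed + 253. Reaching 325 requires spin_speed = 9/2, not an integer.
Intervening on pressure: with other inputs at their observed values, tensile = 8*pressure + 309. Solving for 325 gives pressure = 2, within [1, 6].

set pressure = 2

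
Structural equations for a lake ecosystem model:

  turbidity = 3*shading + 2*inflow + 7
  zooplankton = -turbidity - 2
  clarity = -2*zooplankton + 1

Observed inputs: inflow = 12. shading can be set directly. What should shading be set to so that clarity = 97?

Substituting into the turbidity equation gives turbidity = 3*shading + 31.
Substituting into the zooplankton equation gives zooplankton = -3*shading - 33.
So clarity = 6*shading + 67.
Solve 6*shading + 67 = 97: shading = (97 - 67) / 6 = 5.

shading = 5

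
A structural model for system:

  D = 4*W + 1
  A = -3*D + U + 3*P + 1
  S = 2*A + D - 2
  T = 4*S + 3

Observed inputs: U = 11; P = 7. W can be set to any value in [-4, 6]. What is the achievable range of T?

Substituting into the A equation gives A = -12*W + 30.
So S = -20*W + 59.
So T = -80*W + 239.
Linear in W, so extremes are at the endpoints: W = -4 gives T = 559; W = 6 gives T = -241.

-241 to 559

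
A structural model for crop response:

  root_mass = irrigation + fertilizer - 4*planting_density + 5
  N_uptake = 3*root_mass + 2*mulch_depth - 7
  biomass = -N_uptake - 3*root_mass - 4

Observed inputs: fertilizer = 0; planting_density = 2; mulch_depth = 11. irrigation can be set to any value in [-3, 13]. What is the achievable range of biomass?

Substituting into the root_mass equation gives root_mass = irrigation - 3.
Substituting into the N_uptake equation gives N_uptake = 3*irrigation + 6.
Substituting into the biomass equation gives biomass = -6*irrigation - 1.
Linear in irrigation, so extremes are at the endpoints: irrigation = -3 gives biomass = 17; irrigation = 13 gives biomass = -79.

-79 to 17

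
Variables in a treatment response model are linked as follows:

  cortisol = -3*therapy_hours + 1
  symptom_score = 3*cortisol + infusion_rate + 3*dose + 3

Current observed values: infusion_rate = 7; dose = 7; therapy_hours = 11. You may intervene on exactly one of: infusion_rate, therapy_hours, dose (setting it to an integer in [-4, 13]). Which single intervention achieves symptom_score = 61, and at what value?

Intervening on infusion_rate: symptom_score = infusion_rate - 72. Reaching 61 requires infusion_rate = 133, outside [-4, 13].
Intervening on therapy_hours: with other inputs at their observed values, symptom_score = -9*therapy_hours + 34. Solving for 61 gives therapy_hours = -3, within [-4, 13].
Intervening on dose: symptom_score = 3*dose - 86. Reaching 61 requires dose = 49, outside [-4, 13].

set therapy_hours = -3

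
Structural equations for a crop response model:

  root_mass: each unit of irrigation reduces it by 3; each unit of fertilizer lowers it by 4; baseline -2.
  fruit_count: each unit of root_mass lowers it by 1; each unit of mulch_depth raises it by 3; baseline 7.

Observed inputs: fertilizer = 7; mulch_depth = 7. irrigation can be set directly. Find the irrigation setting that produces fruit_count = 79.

Substituting into the root_mass equation gives root_mass = -3*irrigation - 30.
Substituting into the fruit_count equation gives fruit_count = 3*irrigation + 58.
Solve 3*irrigation + 58 = 79: irrigation = (79 - 58) / 3 = 7.

irrigation = 7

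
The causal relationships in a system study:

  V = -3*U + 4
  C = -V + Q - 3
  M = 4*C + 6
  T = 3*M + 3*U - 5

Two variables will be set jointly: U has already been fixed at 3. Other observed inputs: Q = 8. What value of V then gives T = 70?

With U held at 3:
Intervening on V fixes its value directly, overriding its dependence on U.
Substituting into the C equation gives C = -V + 5.
So M = -4*V + 26.
Substituting into the T equation gives T = -12*V + 82.
Solve -12*V + 82 = 70: V = (70 - 82) / -12 = 1.

V = 1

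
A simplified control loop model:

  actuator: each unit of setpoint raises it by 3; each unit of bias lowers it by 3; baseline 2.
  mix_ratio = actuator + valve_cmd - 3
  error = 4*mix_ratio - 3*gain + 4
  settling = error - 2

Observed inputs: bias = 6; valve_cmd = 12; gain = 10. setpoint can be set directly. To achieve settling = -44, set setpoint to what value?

Substituting into the actuator equation gives actuator = 3*setpoint - 16.
mix_ratio becomes 3*setpoint - 7.
This gives error = 12*setpoint - 54.
This gives settling = 12*setpoint - 56.
Solve 12*setpoint - 56 = -44: setpoint = (-44 + 56) / 12 = 1.

setpoint = 1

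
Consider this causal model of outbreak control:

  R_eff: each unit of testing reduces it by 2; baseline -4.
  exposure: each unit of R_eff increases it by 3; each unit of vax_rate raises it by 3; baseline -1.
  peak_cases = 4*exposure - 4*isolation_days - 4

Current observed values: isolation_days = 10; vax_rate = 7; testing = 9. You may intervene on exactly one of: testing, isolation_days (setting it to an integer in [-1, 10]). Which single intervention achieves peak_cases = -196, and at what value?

Intervening on testing: peak_cases = -24*testing - 12. Reaching -196 requires testing = 23/3, not an integer.
Intervening on isolation_days: with other inputs at their observed values, peak_cases = -4*isolation_days - 188. Solving for -196 gives isolation_days = 2, within [-1, 10].

set isolation_days = 2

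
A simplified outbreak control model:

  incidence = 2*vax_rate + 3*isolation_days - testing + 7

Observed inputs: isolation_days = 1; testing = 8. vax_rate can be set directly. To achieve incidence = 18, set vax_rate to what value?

Substituting into the incidence equation gives incidence = 2*vax_rate + 2.
Solve 2*vax_rate + 2 = 18: vax_rate = (18 - 2) / 2 = 8.

vax_rate = 8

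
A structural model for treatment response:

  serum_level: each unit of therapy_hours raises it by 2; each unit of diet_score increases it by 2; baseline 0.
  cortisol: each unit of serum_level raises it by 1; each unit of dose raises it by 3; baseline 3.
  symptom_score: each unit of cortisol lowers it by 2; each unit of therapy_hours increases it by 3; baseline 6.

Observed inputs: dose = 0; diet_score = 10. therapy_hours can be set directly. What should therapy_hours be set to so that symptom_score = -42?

therapy_hours = 2

Substituting into the serum_level equation gives serum_level = 2*therapy_hours + 20.
Substituting into the cortisol equation gives cortisol = 2*therapy_hours + 23.
Substituting into the symptom_score equation gives symptom_score = -therapy_hours - 40.
Solve -therapy_hours - 40 = -42: therapy_hours = (-42 + 40) / -1 = 2.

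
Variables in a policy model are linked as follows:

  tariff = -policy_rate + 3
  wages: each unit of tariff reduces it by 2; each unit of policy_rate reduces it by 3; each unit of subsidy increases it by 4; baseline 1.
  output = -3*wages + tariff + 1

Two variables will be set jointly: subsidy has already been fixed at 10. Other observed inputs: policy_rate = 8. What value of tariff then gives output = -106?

tariff = -8

With subsidy held at 10:
Intervening on tariff fixes its value directly, overriding its dependence on policy_rate.
Substituting into the wages equation gives wages = -2*tariff + 17.
So output = 7*tariff - 50.
Solve 7*tariff - 50 = -106: tariff = (-106 + 50) / 7 = -8.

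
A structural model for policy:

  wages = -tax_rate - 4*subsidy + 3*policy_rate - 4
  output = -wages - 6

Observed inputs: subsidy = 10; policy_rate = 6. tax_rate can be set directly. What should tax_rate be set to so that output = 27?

tax_rate = 7

Substituting into the wages equation gives wages = -tax_rate - 26.
This gives output = tax_rate + 20.
Solve tax_rate + 20 = 27: tax_rate = (27 - 20) / 1 = 7.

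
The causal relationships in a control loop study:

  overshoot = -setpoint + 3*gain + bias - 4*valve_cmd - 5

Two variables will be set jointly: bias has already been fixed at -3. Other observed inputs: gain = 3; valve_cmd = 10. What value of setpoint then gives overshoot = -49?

With bias held at -3:
Substituting into the overshoot equation gives overshoot = -setpoint - 39.
Solve -setpoint - 39 = -49: setpoint = (-49 + 39) / -1 = 10.

setpoint = 10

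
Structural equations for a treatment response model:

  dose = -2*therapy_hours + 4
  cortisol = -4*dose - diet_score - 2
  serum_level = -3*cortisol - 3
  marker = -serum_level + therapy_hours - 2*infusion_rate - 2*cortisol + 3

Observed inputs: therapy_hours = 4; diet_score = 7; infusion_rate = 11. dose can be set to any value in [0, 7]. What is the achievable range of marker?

-49 to -21

Intervening on dose fixes its value directly, overriding its dependence on therapy_hours.
Substituting into the cortisol equation gives cortisol = -4*dose - 9.
Substituting into the serum_level equation gives serum_level = 12*dose + 24.
So marker = -4*dose - 21.
Linear in dose, so extremes are at the endpoints: dose = 0 gives marker = -21; dose = 7 gives marker = -49.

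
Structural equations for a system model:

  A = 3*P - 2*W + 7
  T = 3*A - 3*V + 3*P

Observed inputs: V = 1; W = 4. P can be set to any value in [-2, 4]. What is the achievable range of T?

-30 to 42

Substituting into the A equation gives A = 3*P - 1.
Substituting into the T equation gives T = 12*P - 6.
Linear in P, so extremes are at the endpoints: P = -2 gives T = -30; P = 4 gives T = 42.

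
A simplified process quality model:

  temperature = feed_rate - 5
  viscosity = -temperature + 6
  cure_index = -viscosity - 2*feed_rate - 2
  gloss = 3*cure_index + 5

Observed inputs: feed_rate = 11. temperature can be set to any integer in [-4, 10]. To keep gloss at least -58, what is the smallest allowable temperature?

Intervening on temperature fixes its value directly, overriding its dependence on feed_rate.
Substituting into the cure_index equation gives cure_index = temperature - 30.
Substituting into the gloss equation gives gloss = 3*temperature - 85.
Require 3*temperature - 85 ≥ -58, so temperature ≥ 9.
The smallest integer in [-4, 10] satisfying this is 9.

temperature = 9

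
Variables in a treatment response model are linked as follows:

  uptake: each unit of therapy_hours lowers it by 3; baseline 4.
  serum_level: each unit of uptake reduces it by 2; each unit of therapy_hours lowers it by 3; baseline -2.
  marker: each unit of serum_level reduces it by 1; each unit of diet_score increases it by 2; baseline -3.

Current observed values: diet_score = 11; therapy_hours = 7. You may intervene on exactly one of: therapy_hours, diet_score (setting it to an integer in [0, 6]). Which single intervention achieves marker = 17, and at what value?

set therapy_hours = 4

Intervening on therapy_hours: with other inputs at their observed values, marker = -3*therapy_hours + 29. Solving for 17 gives therapy_hours = 4, within [0, 6].
Intervening on diet_score: marker = 2*diet_score - 14. Reaching 17 requires diet_score = 31/2, not an integer.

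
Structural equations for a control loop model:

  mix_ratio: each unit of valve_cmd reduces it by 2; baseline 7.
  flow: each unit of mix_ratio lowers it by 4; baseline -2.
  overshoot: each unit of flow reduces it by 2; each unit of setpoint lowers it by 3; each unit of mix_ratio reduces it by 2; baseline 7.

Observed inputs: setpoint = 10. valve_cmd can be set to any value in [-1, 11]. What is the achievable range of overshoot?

Substituting into the flow equation gives flow = 8*valve_cmd - 30.
Substituting into the overshoot equation gives overshoot = -12*valve_cmd + 23.
Linear in valve_cmd, so extremes are at the endpoints: valve_cmd = -1 gives overshoot = 35; valve_cmd = 11 gives overshoot = -109.

-109 to 35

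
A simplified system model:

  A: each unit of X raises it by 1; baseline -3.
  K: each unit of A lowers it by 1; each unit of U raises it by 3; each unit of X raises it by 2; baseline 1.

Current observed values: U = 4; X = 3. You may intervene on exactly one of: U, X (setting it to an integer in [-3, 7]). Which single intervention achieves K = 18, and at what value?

Intervening on U: K = 3*U + 7. Reaching 18 requires U = 11/3, not an integer.
Intervening on X: with other inputs at their observed values, K = X + 16. Solving for 18 gives X = 2, within [-3, 7].

set X = 2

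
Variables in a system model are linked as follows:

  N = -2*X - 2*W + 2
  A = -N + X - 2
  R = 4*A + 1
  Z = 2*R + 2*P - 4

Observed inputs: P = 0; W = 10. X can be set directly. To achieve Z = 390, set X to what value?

Substituting into the N equation gives N = -2*X - 18.
This gives A = 3*X + 16.
Substituting into the R equation gives R = 12*X + 65.
Substituting into the Z equation gives Z = 24*X + 126.
Solve 24*X + 126 = 390: X = (390 - 126) / 24 = 11.

X = 11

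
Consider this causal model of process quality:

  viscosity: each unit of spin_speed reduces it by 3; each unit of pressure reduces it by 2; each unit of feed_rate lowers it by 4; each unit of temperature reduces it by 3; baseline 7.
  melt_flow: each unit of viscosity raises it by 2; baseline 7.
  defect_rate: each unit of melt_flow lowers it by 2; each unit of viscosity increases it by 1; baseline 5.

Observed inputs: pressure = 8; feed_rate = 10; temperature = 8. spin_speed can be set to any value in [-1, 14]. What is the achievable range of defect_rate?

Substituting into the viscosity equation gives viscosity = -3*spin_speed - 73.
This gives melt_flow = -6*spin_speed - 139.
So defect_rate = 9*spin_speed + 210.
Linear in spin_speed, so extremes are at the endpoints: spin_speed = -1 gives defect_rate = 201; spin_speed = 14 gives defect_rate = 336.

201 to 336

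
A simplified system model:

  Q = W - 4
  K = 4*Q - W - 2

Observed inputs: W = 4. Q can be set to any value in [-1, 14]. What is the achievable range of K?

Intervening on Q fixes its value directly, overriding its dependence on W.
Substituting into the K equation gives K = 4*Q - 6.
Linear in Q, so extremes are at the endpoints: Q = -1 gives K = -10; Q = 14 gives K = 50.

-10 to 50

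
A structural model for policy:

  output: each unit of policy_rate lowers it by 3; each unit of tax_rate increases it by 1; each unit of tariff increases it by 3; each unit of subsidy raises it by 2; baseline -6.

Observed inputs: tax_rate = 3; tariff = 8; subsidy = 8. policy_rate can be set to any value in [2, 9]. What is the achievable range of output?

Substituting into the output equation gives output = -3*policy_rate + 37.
Linear in policy_rate, so extremes are at the endpoints: policy_rate = 2 gives output = 31; policy_rate = 9 gives output = 10.

10 to 31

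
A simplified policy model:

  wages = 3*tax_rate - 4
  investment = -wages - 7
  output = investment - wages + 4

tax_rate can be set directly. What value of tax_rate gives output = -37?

Substituting into the investment equation gives investment = -3*tax_rate - 3.
output becomes -6*tax_rate + 5.
Solve -6*tax_rate + 5 = -37: tax_rate = (-37 - 5) / -6 = 7.

tax_rate = 7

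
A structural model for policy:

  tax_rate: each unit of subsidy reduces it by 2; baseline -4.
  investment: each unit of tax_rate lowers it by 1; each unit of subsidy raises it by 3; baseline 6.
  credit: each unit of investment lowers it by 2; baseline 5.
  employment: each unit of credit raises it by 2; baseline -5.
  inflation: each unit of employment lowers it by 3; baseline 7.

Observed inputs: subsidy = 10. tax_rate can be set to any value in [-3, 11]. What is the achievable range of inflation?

292 to 460

Intervening on tax_rate fixes its value directly, overriding its dependence on subsidy.
Substituting into the investment equation gives investment = -tax_rate + 36.
Substituting into the credit equation gives credit = 2*tax_rate - 67.
Substituting into the employment equation gives employment = 4*tax_rate - 139.
Substituting into the inflation equation gives inflation = -12*tax_rate + 424.
Linear in tax_rate, so extremes are at the endpoints: tax_rate = -3 gives inflation = 460; tax_rate = 11 gives inflation = 292.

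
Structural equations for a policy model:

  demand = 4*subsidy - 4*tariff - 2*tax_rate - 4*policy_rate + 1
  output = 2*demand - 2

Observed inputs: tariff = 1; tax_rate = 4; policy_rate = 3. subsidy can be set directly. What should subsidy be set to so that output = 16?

Substituting into the demand equation gives demand = 4*subsidy - 23.
Substituting into the output equation gives output = 8*subsidy - 48.
Solve 8*subsidy - 48 = 16: subsidy = (16 + 48) / 8 = 8.

subsidy = 8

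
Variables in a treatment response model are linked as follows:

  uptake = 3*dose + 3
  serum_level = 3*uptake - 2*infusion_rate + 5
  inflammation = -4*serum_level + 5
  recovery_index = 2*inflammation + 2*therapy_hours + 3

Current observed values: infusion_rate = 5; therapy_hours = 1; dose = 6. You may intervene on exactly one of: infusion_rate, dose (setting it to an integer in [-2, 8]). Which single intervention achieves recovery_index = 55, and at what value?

Intervening on infusion_rate: recovery_index = 16*infusion_rate - 529. Reaching 55 requires infusion_rate = 73/2, not an integer.
Intervening on dose: with other inputs at their observed values, recovery_index = -72*dose - 17. Solving for 55 gives dose = -1, within [-2, 8].

set dose = -1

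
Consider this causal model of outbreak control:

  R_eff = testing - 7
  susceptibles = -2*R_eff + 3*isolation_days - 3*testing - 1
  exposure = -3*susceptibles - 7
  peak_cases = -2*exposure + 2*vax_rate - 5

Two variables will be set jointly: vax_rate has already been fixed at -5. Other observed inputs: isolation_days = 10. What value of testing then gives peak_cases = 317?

testing = -2

With vax_rate held at -5:
Substituting into the susceptibles equation gives susceptibles = -5*testing + 43.
exposure becomes 15*testing - 136.
Substituting into the peak_cases equation gives peak_cases = -30*testing + 257.
Solve -30*testing + 257 = 317: testing = (317 - 257) / -30 = -2.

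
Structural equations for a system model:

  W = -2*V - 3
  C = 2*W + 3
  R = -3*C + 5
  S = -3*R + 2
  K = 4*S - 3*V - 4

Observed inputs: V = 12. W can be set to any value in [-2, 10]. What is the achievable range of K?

-128 to 736

Intervening on W fixes its value directly, overriding its dependence on V.
Substituting into the R equation gives R = -6*W - 4.
So S = 18*W + 14.
Substituting into the K equation gives K = 72*W + 16.
Linear in W, so extremes are at the endpoints: W = -2 gives K = -128; W = 10 gives K = 736.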